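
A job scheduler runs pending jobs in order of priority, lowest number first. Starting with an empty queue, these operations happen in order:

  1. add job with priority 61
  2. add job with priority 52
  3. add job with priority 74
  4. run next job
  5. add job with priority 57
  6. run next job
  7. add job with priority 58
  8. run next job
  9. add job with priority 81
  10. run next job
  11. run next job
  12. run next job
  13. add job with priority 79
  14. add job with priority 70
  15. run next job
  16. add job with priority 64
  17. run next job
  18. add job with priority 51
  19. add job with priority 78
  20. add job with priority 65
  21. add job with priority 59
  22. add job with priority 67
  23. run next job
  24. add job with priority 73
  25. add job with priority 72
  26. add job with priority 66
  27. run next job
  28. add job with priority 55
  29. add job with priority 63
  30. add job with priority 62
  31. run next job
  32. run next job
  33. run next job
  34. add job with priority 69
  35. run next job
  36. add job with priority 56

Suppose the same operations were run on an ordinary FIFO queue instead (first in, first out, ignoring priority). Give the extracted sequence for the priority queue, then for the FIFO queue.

insert 61 → {61}
insert 52 → {52, 61}
insert 74 → {52, 61, 74}
run next job → 52; now {61, 74}
insert 57 → {57, 61, 74}
run next job → 57; now {61, 74}
insert 58 → {58, 61, 74}
run next job → 58; now {61, 74}
insert 81 → {61, 74, 81}
run next job → 61; now {74, 81}
run next job → 74; now {81}
run next job → 81; now {}
insert 79 → {79}
insert 70 → {70, 79}
run next job → 70; now {79}
insert 64 → {64, 79}
run next job → 64; now {79}
insert 51 → {51, 79}
insert 78 → {51, 78, 79}
insert 65 → {51, 65, 78, 79}
insert 59 → {51, 59, 65, 78, 79}
insert 67 → {51, 59, 65, 67, 78, 79}
run next job → 51; now {59, 65, 67, 78, 79}
insert 73 → {59, 65, 67, 73, 78, 79}
insert 72 → {59, 65, 67, 72, 73, 78, 79}
insert 66 → {59, 65, 66, 67, 72, 73, 78, 79}
run next job → 59; now {65, 66, 67, 72, 73, 78, 79}
insert 55 → {55, 65, 66, 67, 72, 73, 78, 79}
insert 63 → {55, 63, 65, 66, 67, 72, 73, 78, 79}
insert 62 → {55, 62, 63, 65, 66, 67, 72, 73, 78, 79}
run next job → 55; now {62, 63, 65, 66, 67, 72, 73, 78, 79}
run next job → 62; now {63, 65, 66, 67, 72, 73, 78, 79}
run next job → 63; now {65, 66, 67, 72, 73, 78, 79}
insert 69 → {65, 66, 67, 69, 72, 73, 78, 79}
run next job → 65; now {66, 67, 69, 72, 73, 78, 79}
insert 56 → {56, 66, 67, 69, 72, 73, 78, 79}

priority queue: 52 → 57 → 58 → 61 → 74 → 81 → 70 → 64 → 51 → 59 → 55 → 62 → 63 → 65; FIFO queue: 61 → 52 → 74 → 57 → 58 → 81 → 79 → 70 → 64 → 51 → 78 → 65 → 59 → 67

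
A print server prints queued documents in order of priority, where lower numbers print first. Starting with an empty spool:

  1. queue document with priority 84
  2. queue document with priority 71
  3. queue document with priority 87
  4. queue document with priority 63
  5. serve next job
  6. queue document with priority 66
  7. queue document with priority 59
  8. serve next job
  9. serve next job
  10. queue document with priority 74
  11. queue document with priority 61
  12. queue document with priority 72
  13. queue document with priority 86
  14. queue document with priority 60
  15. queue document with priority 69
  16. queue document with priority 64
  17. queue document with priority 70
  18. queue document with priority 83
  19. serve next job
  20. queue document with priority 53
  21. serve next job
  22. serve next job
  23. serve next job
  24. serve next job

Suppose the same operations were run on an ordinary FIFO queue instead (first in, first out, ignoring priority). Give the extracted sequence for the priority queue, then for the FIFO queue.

priority queue: [63, 59, 66, 60, 53, 61, 64, 69]; FIFO queue: 84 → 71 → 87 → 63 → 66 → 59 → 74 → 61

insert 84 → {84}
insert 71 → {71, 84}
insert 87 → {71, 84, 87}
insert 63 → {63, 71, 84, 87}
serve next job → 63; now {71, 84, 87}
insert 66 → {66, 71, 84, 87}
insert 59 → {59, 66, 71, 84, 87}
serve next job → 59; now {66, 71, 84, 87}
serve next job → 66; now {71, 84, 87}
insert 74 → {71, 74, 84, 87}
insert 61 → {61, 71, 74, 84, 87}
insert 72 → {61, 71, 72, 74, 84, 87}
insert 86 → {61, 71, 72, 74, 84, 86, 87}
insert 60 → {60, 61, 71, 72, 74, 84, 86, 87}
insert 69 → {60, 61, 69, 71, 72, 74, 84, 86, 87}
insert 64 → {60, 61, 64, 69, 71, 72, 74, 84, 86, 87}
insert 70 → {60, 61, 64, 69, 70, 71, 72, 74, 84, 86, 87}
insert 83 → {60, 61, 64, 69, 70, 71, 72, 74, 83, 84, 86, 87}
serve next job → 60; now {61, 64, 69, 70, 71, 72, 74, 83, 84, 86, 87}
insert 53 → {53, 61, 64, 69, 70, 71, 72, 74, 83, 84, 86, 87}
serve next job → 53; now {61, 64, 69, 70, 71, 72, 74, 83, 84, 86, 87}
serve next job → 61; now {64, 69, 70, 71, 72, 74, 83, 84, 86, 87}
serve next job → 64; now {69, 70, 71, 72, 74, 83, 84, 86, 87}
serve next job → 69; now {70, 71, 72, 74, 83, 84, 86, 87}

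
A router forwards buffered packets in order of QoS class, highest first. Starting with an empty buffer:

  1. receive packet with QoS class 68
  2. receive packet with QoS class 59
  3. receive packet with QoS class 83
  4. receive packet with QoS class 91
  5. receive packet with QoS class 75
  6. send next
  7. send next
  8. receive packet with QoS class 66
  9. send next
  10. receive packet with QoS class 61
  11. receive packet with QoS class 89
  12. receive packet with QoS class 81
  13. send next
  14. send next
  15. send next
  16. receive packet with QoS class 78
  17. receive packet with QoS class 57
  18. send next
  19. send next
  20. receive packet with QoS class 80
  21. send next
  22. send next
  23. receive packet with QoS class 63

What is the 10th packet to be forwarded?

insert 68 → {68}
insert 59 → {68, 59}
insert 83 → {83, 68, 59}
insert 91 → {91, 83, 68, 59}
insert 75 → {91, 83, 75, 68, 59}
send next → 91; now {83, 75, 68, 59}
send next → 83; now {75, 68, 59}
insert 66 → {75, 68, 66, 59}
send next → 75; now {68, 66, 59}
insert 61 → {68, 66, 61, 59}
insert 89 → {89, 68, 66, 61, 59}
insert 81 → {89, 81, 68, 66, 61, 59}
send next → 89; now {81, 68, 66, 61, 59}
send next → 81; now {68, 66, 61, 59}
send next → 68; now {66, 61, 59}
insert 78 → {78, 66, 61, 59}
insert 57 → {78, 66, 61, 59, 57}
send next → 78; now {66, 61, 59, 57}
send next → 66; now {61, 59, 57}
insert 80 → {80, 61, 59, 57}
send next → 80; now {61, 59, 57}
send next → 61; now {59, 57}
insert 63 → {63, 59, 57}

61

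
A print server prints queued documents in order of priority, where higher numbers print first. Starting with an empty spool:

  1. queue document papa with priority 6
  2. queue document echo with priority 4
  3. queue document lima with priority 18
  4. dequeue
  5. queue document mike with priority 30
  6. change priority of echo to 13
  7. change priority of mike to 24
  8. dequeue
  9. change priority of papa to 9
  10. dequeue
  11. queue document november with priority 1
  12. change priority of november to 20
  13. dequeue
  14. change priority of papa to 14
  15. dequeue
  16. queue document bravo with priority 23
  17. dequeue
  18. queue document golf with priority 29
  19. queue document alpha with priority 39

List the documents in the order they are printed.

[lima, mike, echo, november, papa, bravo]

add papa (priority 6) → {papa:6}
add echo (priority 4) → {papa:6, echo:4}
add lima (priority 18) → {lima:18, papa:6, echo:4}
dequeue → lima; now {papa:6, echo:4}
add mike (priority 30) → {mike:30, papa:6, echo:4}
update echo to priority 13 → {mike:30, echo:13, papa:6}
update mike to priority 24 → {mike:24, echo:13, papa:6}
dequeue → mike; now {echo:13, papa:6}
update papa to priority 9 → {echo:13, papa:9}
dequeue → echo; now {papa:9}
add november (priority 1) → {papa:9, november:1}
update november to priority 20 → {november:20, papa:9}
dequeue → november; now {papa:9}
update papa to priority 14 → {papa:14}
dequeue → papa; now {}
add bravo (priority 23) → {bravo:23}
dequeue → bravo; now {}
add golf (priority 29) → {golf:29}
add alpha (priority 39) → {alpha:39, golf:29}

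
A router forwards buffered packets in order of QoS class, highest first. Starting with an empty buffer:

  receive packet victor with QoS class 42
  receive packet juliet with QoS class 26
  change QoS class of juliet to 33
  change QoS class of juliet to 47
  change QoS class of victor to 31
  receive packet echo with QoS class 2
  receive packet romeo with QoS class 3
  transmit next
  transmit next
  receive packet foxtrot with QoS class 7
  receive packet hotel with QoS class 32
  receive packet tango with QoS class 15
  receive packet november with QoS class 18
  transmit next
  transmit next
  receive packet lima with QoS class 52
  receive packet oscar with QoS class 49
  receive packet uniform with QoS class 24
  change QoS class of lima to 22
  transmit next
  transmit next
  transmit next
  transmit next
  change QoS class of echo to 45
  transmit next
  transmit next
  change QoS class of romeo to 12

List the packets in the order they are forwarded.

add victor (QoS class 42) → {victor:42}
add juliet (QoS class 26) → {victor:42, juliet:26}
update juliet to QoS class 33 → {victor:42, juliet:33}
update juliet to QoS class 47 → {juliet:47, victor:42}
update victor to QoS class 31 → {juliet:47, victor:31}
add echo (QoS class 2) → {juliet:47, victor:31, echo:2}
add romeo (QoS class 3) → {juliet:47, victor:31, romeo:3, echo:2}
transmit next → juliet; now {victor:31, romeo:3, echo:2}
transmit next → victor; now {romeo:3, echo:2}
add foxtrot (QoS class 7) → {foxtrot:7, romeo:3, echo:2}
add hotel (QoS class 32) → {hotel:32, foxtrot:7, romeo:3, echo:2}
add tango (QoS class 15) → {hotel:32, tango:15, foxtrot:7, romeo:3, echo:2}
add november (QoS class 18) → {hotel:32, november:18, tango:15, foxtrot:7, romeo:3, echo:2}
transmit next → hotel; now {november:18, tango:15, foxtrot:7, romeo:3, echo:2}
transmit next → november; now {tango:15, foxtrot:7, romeo:3, echo:2}
add lima (QoS class 52) → {lima:52, tango:15, foxtrot:7, romeo:3, echo:2}
add oscar (QoS class 49) → {lima:52, oscar:49, tango:15, foxtrot:7, romeo:3, echo:2}
add uniform (QoS class 24) → {lima:52, oscar:49, uniform:24, tango:15, foxtrot:7, romeo:3, echo:2}
update lima to QoS class 22 → {oscar:49, uniform:24, lima:22, tango:15, foxtrot:7, romeo:3, echo:2}
transmit next → oscar; now {uniform:24, lima:22, tango:15, foxtrot:7, romeo:3, echo:2}
transmit next → uniform; now {lima:22, tango:15, foxtrot:7, romeo:3, echo:2}
transmit next → lima; now {tango:15, foxtrot:7, romeo:3, echo:2}
transmit next → tango; now {foxtrot:7, romeo:3, echo:2}
update echo to QoS class 45 → {echo:45, foxtrot:7, romeo:3}
transmit next → echo; now {foxtrot:7, romeo:3}
transmit next → foxtrot; now {romeo:3}
update romeo to QoS class 12 → {romeo:12}

[juliet, victor, hotel, november, oscar, uniform, lima, tango, echo, foxtrot]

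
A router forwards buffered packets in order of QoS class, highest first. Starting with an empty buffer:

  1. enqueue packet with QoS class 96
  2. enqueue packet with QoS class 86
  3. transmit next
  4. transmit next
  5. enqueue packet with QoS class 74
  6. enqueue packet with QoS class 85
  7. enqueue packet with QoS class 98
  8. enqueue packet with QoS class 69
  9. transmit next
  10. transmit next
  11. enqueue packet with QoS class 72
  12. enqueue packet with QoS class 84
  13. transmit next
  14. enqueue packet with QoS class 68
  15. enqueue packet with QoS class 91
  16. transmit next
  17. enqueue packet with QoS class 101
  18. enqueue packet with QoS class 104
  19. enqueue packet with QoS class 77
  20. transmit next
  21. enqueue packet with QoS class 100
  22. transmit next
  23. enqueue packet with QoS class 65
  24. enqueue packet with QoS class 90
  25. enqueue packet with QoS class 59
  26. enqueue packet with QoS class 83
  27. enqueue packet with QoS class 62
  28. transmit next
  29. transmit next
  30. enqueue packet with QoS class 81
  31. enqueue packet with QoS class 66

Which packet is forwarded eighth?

101

insert 96 → {96}
insert 86 → {96, 86}
transmit next → 96; now {86}
transmit next → 86; now {}
insert 74 → {74}
insert 85 → {85, 74}
insert 98 → {98, 85, 74}
insert 69 → {98, 85, 74, 69}
transmit next → 98; now {85, 74, 69}
transmit next → 85; now {74, 69}
insert 72 → {74, 72, 69}
insert 84 → {84, 74, 72, 69}
transmit next → 84; now {74, 72, 69}
insert 68 → {74, 72, 69, 68}
insert 91 → {91, 74, 72, 69, 68}
transmit next → 91; now {74, 72, 69, 68}
insert 101 → {101, 74, 72, 69, 68}
insert 104 → {104, 101, 74, 72, 69, 68}
insert 77 → {104, 101, 77, 74, 72, 69, 68}
transmit next → 104; now {101, 77, 74, 72, 69, 68}
insert 100 → {101, 100, 77, 74, 72, 69, 68}
transmit next → 101; now {100, 77, 74, 72, 69, 68}
insert 65 → {100, 77, 74, 72, 69, 68, 65}
insert 90 → {100, 90, 77, 74, 72, 69, 68, 65}
insert 59 → {100, 90, 77, 74, 72, 69, 68, 65, 59}
insert 83 → {100, 90, 83, 77, 74, 72, 69, 68, 65, 59}
insert 62 → {100, 90, 83, 77, 74, 72, 69, 68, 65, 62, 59}
transmit next → 100; now {90, 83, 77, 74, 72, 69, 68, 65, 62, 59}
transmit next → 90; now {83, 77, 74, 72, 69, 68, 65, 62, 59}
insert 81 → {83, 81, 77, 74, 72, 69, 68, 65, 62, 59}
insert 66 → {83, 81, 77, 74, 72, 69, 68, 66, 65, 62, 59}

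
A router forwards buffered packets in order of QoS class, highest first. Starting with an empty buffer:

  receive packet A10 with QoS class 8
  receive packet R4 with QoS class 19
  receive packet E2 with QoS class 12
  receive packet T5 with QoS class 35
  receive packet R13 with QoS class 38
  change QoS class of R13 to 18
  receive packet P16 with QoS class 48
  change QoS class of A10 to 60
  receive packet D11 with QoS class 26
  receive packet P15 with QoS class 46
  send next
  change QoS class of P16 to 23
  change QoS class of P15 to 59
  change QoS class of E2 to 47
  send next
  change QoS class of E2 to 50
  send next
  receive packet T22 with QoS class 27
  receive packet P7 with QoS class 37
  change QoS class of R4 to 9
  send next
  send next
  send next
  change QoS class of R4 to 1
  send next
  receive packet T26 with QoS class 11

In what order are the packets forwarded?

A10 → P15 → E2 → P7 → T5 → T22 → D11

add A10 (QoS class 8) → {A10:8}
add R4 (QoS class 19) → {R4:19, A10:8}
add E2 (QoS class 12) → {R4:19, E2:12, A10:8}
add T5 (QoS class 35) → {T5:35, R4:19, E2:12, A10:8}
add R13 (QoS class 38) → {R13:38, T5:35, R4:19, E2:12, A10:8}
update R13 to QoS class 18 → {T5:35, R4:19, R13:18, E2:12, A10:8}
add P16 (QoS class 48) → {P16:48, T5:35, R4:19, R13:18, E2:12, A10:8}
update A10 to QoS class 60 → {A10:60, P16:48, T5:35, R4:19, R13:18, E2:12}
add D11 (QoS class 26) → {A10:60, P16:48, T5:35, D11:26, R4:19, R13:18, E2:12}
add P15 (QoS class 46) → {A10:60, P16:48, P15:46, T5:35, D11:26, R4:19, R13:18, E2:12}
send next → A10; now {P16:48, P15:46, T5:35, D11:26, R4:19, R13:18, E2:12}
update P16 to QoS class 23 → {P15:46, T5:35, D11:26, P16:23, R4:19, R13:18, E2:12}
update P15 to QoS class 59 → {P15:59, T5:35, D11:26, P16:23, R4:19, R13:18, E2:12}
update E2 to QoS class 47 → {P15:59, E2:47, T5:35, D11:26, P16:23, R4:19, R13:18}
send next → P15; now {E2:47, T5:35, D11:26, P16:23, R4:19, R13:18}
update E2 to QoS class 50 → {E2:50, T5:35, D11:26, P16:23, R4:19, R13:18}
send next → E2; now {T5:35, D11:26, P16:23, R4:19, R13:18}
add T22 (QoS class 27) → {T5:35, T22:27, D11:26, P16:23, R4:19, R13:18}
add P7 (QoS class 37) → {P7:37, T5:35, T22:27, D11:26, P16:23, R4:19, R13:18}
update R4 to QoS class 9 → {P7:37, T5:35, T22:27, D11:26, P16:23, R13:18, R4:9}
send next → P7; now {T5:35, T22:27, D11:26, P16:23, R13:18, R4:9}
send next → T5; now {T22:27, D11:26, P16:23, R13:18, R4:9}
send next → T22; now {D11:26, P16:23, R13:18, R4:9}
update R4 to QoS class 1 → {D11:26, P16:23, R13:18, R4:1}
send next → D11; now {P16:23, R13:18, R4:1}
add T26 (QoS class 11) → {P16:23, R13:18, T26:11, R4:1}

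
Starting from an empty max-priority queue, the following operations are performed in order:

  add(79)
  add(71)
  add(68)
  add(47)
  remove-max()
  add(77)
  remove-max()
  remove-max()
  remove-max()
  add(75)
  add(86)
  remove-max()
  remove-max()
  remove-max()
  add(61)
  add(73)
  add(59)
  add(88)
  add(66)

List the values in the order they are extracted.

insert 79 → {79}
insert 71 → {79, 71}
insert 68 → {79, 71, 68}
insert 47 → {79, 71, 68, 47}
remove-max → 79; now {71, 68, 47}
insert 77 → {77, 71, 68, 47}
remove-max → 77; now {71, 68, 47}
remove-max → 71; now {68, 47}
remove-max → 68; now {47}
insert 75 → {75, 47}
insert 86 → {86, 75, 47}
remove-max → 86; now {75, 47}
remove-max → 75; now {47}
remove-max → 47; now {}
insert 61 → {61}
insert 73 → {73, 61}
insert 59 → {73, 61, 59}
insert 88 → {88, 73, 61, 59}
insert 66 → {88, 73, 66, 61, 59}

79, 77, 71, 68, 86, 75, 47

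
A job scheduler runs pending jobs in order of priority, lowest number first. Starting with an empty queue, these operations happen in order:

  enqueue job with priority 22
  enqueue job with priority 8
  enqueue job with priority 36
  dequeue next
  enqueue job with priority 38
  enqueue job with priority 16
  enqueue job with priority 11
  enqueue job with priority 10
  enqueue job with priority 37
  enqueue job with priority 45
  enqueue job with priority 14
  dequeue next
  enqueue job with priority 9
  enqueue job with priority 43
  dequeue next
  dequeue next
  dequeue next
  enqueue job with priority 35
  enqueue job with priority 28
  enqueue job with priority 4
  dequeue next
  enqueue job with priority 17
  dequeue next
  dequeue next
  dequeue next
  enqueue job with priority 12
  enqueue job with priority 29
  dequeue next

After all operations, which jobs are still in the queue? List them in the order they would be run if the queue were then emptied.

28 → 29 → 35 → 36 → 37 → 38 → 43 → 45

insert 22 → {22}
insert 8 → {8, 22}
insert 36 → {8, 22, 36}
dequeue next → 8; now {22, 36}
insert 38 → {22, 36, 38}
insert 16 → {16, 22, 36, 38}
insert 11 → {11, 16, 22, 36, 38}
insert 10 → {10, 11, 16, 22, 36, 38}
insert 37 → {10, 11, 16, 22, 36, 37, 38}
insert 45 → {10, 11, 16, 22, 36, 37, 38, 45}
insert 14 → {10, 11, 14, 16, 22, 36, 37, 38, 45}
dequeue next → 10; now {11, 14, 16, 22, 36, 37, 38, 45}
insert 9 → {9, 11, 14, 16, 22, 36, 37, 38, 45}
insert 43 → {9, 11, 14, 16, 22, 36, 37, 38, 43, 45}
dequeue next → 9; now {11, 14, 16, 22, 36, 37, 38, 43, 45}
dequeue next → 11; now {14, 16, 22, 36, 37, 38, 43, 45}
dequeue next → 14; now {16, 22, 36, 37, 38, 43, 45}
insert 35 → {16, 22, 35, 36, 37, 38, 43, 45}
insert 28 → {16, 22, 28, 35, 36, 37, 38, 43, 45}
insert 4 → {4, 16, 22, 28, 35, 36, 37, 38, 43, 45}
dequeue next → 4; now {16, 22, 28, 35, 36, 37, 38, 43, 45}
insert 17 → {16, 17, 22, 28, 35, 36, 37, 38, 43, 45}
dequeue next → 16; now {17, 22, 28, 35, 36, 37, 38, 43, 45}
dequeue next → 17; now {22, 28, 35, 36, 37, 38, 43, 45}
dequeue next → 22; now {28, 35, 36, 37, 38, 43, 45}
insert 12 → {12, 28, 35, 36, 37, 38, 43, 45}
insert 29 → {12, 28, 29, 35, 36, 37, 38, 43, 45}
dequeue next → 12; now {28, 29, 35, 36, 37, 38, 43, 45}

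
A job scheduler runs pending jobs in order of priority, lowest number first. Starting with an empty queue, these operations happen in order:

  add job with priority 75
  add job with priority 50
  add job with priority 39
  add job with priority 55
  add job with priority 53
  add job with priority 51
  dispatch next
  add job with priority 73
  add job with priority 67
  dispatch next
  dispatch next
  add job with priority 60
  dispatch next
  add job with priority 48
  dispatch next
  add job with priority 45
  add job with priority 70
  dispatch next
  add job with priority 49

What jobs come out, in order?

insert 75 → {75}
insert 50 → {50, 75}
insert 39 → {39, 50, 75}
insert 55 → {39, 50, 55, 75}
insert 53 → {39, 50, 53, 55, 75}
insert 51 → {39, 50, 51, 53, 55, 75}
dispatch next → 39; now {50, 51, 53, 55, 75}
insert 73 → {50, 51, 53, 55, 73, 75}
insert 67 → {50, 51, 53, 55, 67, 73, 75}
dispatch next → 50; now {51, 53, 55, 67, 73, 75}
dispatch next → 51; now {53, 55, 67, 73, 75}
insert 60 → {53, 55, 60, 67, 73, 75}
dispatch next → 53; now {55, 60, 67, 73, 75}
insert 48 → {48, 55, 60, 67, 73, 75}
dispatch next → 48; now {55, 60, 67, 73, 75}
insert 45 → {45, 55, 60, 67, 73, 75}
insert 70 → {45, 55, 60, 67, 70, 73, 75}
dispatch next → 45; now {55, 60, 67, 70, 73, 75}
insert 49 → {49, 55, 60, 67, 70, 73, 75}

39 → 50 → 51 → 53 → 48 → 45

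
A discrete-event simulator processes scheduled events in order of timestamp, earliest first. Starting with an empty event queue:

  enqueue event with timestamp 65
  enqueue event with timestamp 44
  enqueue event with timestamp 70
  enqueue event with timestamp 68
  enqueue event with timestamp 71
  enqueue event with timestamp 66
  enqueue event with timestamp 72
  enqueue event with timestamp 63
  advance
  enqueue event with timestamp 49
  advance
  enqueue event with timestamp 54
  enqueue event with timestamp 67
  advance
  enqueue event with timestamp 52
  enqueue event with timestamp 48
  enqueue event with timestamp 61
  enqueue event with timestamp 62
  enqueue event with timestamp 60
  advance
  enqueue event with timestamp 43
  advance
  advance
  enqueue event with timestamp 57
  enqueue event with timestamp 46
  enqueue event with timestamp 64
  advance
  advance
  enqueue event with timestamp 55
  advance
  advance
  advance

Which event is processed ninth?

55

insert 65 → {65}
insert 44 → {44, 65}
insert 70 → {44, 65, 70}
insert 68 → {44, 65, 68, 70}
insert 71 → {44, 65, 68, 70, 71}
insert 66 → {44, 65, 66, 68, 70, 71}
insert 72 → {44, 65, 66, 68, 70, 71, 72}
insert 63 → {44, 63, 65, 66, 68, 70, 71, 72}
advance → 44; now {63, 65, 66, 68, 70, 71, 72}
insert 49 → {49, 63, 65, 66, 68, 70, 71, 72}
advance → 49; now {63, 65, 66, 68, 70, 71, 72}
insert 54 → {54, 63, 65, 66, 68, 70, 71, 72}
insert 67 → {54, 63, 65, 66, 67, 68, 70, 71, 72}
advance → 54; now {63, 65, 66, 67, 68, 70, 71, 72}
insert 52 → {52, 63, 65, 66, 67, 68, 70, 71, 72}
insert 48 → {48, 52, 63, 65, 66, 67, 68, 70, 71, 72}
insert 61 → {48, 52, 61, 63, 65, 66, 67, 68, 70, 71, 72}
insert 62 → {48, 52, 61, 62, 63, 65, 66, 67, 68, 70, 71, 72}
insert 60 → {48, 52, 60, 61, 62, 63, 65, 66, 67, 68, 70, 71, 72}
advance → 48; now {52, 60, 61, 62, 63, 65, 66, 67, 68, 70, 71, 72}
insert 43 → {43, 52, 60, 61, 62, 63, 65, 66, 67, 68, 70, 71, 72}
advance → 43; now {52, 60, 61, 62, 63, 65, 66, 67, 68, 70, 71, 72}
advance → 52; now {60, 61, 62, 63, 65, 66, 67, 68, 70, 71, 72}
insert 57 → {57, 60, 61, 62, 63, 65, 66, 67, 68, 70, 71, 72}
insert 46 → {46, 57, 60, 61, 62, 63, 65, 66, 67, 68, 70, 71, 72}
insert 64 → {46, 57, 60, 61, 62, 63, 64, 65, 66, 67, 68, 70, 71, 72}
advance → 46; now {57, 60, 61, 62, 63, 64, 65, 66, 67, 68, 70, 71, 72}
advance → 57; now {60, 61, 62, 63, 64, 65, 66, 67, 68, 70, 71, 72}
insert 55 → {55, 60, 61, 62, 63, 64, 65, 66, 67, 68, 70, 71, 72}
advance → 55; now {60, 61, 62, 63, 64, 65, 66, 67, 68, 70, 71, 72}
advance → 60; now {61, 62, 63, 64, 65, 66, 67, 68, 70, 71, 72}
advance → 61; now {62, 63, 64, 65, 66, 67, 68, 70, 71, 72}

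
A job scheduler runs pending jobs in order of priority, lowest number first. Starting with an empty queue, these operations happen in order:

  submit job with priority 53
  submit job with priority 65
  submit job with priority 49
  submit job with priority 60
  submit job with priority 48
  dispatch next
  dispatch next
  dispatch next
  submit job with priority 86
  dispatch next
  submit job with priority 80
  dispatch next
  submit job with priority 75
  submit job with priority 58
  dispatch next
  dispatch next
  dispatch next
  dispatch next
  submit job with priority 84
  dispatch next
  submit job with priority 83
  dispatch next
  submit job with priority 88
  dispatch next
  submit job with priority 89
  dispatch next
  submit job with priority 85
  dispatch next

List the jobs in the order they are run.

[48, 49, 53, 60, 65, 58, 75, 80, 86, 84, 83, 88, 89, 85]

insert 53 → {53}
insert 65 → {53, 65}
insert 49 → {49, 53, 65}
insert 60 → {49, 53, 60, 65}
insert 48 → {48, 49, 53, 60, 65}
dispatch next → 48; now {49, 53, 60, 65}
dispatch next → 49; now {53, 60, 65}
dispatch next → 53; now {60, 65}
insert 86 → {60, 65, 86}
dispatch next → 60; now {65, 86}
insert 80 → {65, 80, 86}
dispatch next → 65; now {80, 86}
insert 75 → {75, 80, 86}
insert 58 → {58, 75, 80, 86}
dispatch next → 58; now {75, 80, 86}
dispatch next → 75; now {80, 86}
dispatch next → 80; now {86}
dispatch next → 86; now {}
insert 84 → {84}
dispatch next → 84; now {}
insert 83 → {83}
dispatch next → 83; now {}
insert 88 → {88}
dispatch next → 88; now {}
insert 89 → {89}
dispatch next → 89; now {}
insert 85 → {85}
dispatch next → 85; now {}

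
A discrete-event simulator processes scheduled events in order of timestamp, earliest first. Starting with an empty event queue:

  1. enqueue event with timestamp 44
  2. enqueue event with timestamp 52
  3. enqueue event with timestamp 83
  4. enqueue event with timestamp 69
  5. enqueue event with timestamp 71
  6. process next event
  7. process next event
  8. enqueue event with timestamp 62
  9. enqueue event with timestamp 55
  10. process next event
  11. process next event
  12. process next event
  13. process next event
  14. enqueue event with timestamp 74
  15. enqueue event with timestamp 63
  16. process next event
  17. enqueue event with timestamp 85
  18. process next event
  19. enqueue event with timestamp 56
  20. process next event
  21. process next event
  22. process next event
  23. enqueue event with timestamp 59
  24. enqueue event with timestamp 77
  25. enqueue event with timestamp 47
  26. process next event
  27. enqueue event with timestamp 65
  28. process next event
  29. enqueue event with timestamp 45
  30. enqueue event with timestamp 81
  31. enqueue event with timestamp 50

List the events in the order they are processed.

insert 44 → {44}
insert 52 → {44, 52}
insert 83 → {44, 52, 83}
insert 69 → {44, 52, 69, 83}
insert 71 → {44, 52, 69, 71, 83}
process next event → 44; now {52, 69, 71, 83}
process next event → 52; now {69, 71, 83}
insert 62 → {62, 69, 71, 83}
insert 55 → {55, 62, 69, 71, 83}
process next event → 55; now {62, 69, 71, 83}
process next event → 62; now {69, 71, 83}
process next event → 69; now {71, 83}
process next event → 71; now {83}
insert 74 → {74, 83}
insert 63 → {63, 74, 83}
process next event → 63; now {74, 83}
insert 85 → {74, 83, 85}
process next event → 74; now {83, 85}
insert 56 → {56, 83, 85}
process next event → 56; now {83, 85}
process next event → 83; now {85}
process next event → 85; now {}
insert 59 → {59}
insert 77 → {59, 77}
insert 47 → {47, 59, 77}
process next event → 47; now {59, 77}
insert 65 → {59, 65, 77}
process next event → 59; now {65, 77}
insert 45 → {45, 65, 77}
insert 81 → {45, 65, 77, 81}
insert 50 → {45, 50, 65, 77, 81}

44 → 52 → 55 → 62 → 69 → 71 → 63 → 74 → 56 → 83 → 85 → 47 → 59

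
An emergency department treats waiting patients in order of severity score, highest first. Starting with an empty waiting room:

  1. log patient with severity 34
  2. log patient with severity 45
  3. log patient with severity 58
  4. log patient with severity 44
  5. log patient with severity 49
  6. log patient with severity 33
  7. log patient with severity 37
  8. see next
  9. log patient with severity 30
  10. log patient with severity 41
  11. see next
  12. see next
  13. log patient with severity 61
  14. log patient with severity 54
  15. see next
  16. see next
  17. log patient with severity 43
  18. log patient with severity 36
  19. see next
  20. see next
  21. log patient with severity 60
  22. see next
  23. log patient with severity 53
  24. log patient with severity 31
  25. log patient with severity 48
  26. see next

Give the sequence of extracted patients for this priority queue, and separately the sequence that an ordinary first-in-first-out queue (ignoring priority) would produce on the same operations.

insert 34 → {34}
insert 45 → {45, 34}
insert 58 → {58, 45, 34}
insert 44 → {58, 45, 44, 34}
insert 49 → {58, 49, 45, 44, 34}
insert 33 → {58, 49, 45, 44, 34, 33}
insert 37 → {58, 49, 45, 44, 37, 34, 33}
see next → 58; now {49, 45, 44, 37, 34, 33}
insert 30 → {49, 45, 44, 37, 34, 33, 30}
insert 41 → {49, 45, 44, 41, 37, 34, 33, 30}
see next → 49; now {45, 44, 41, 37, 34, 33, 30}
see next → 45; now {44, 41, 37, 34, 33, 30}
insert 61 → {61, 44, 41, 37, 34, 33, 30}
insert 54 → {61, 54, 44, 41, 37, 34, 33, 30}
see next → 61; now {54, 44, 41, 37, 34, 33, 30}
see next → 54; now {44, 41, 37, 34, 33, 30}
insert 43 → {44, 43, 41, 37, 34, 33, 30}
insert 36 → {44, 43, 41, 37, 36, 34, 33, 30}
see next → 44; now {43, 41, 37, 36, 34, 33, 30}
see next → 43; now {41, 37, 36, 34, 33, 30}
insert 60 → {60, 41, 37, 36, 34, 33, 30}
see next → 60; now {41, 37, 36, 34, 33, 30}
insert 53 → {53, 41, 37, 36, 34, 33, 30}
insert 31 → {53, 41, 37, 36, 34, 33, 31, 30}
insert 48 → {53, 48, 41, 37, 36, 34, 33, 31, 30}
see next → 53; now {48, 41, 37, 36, 34, 33, 31, 30}

priority queue: 58 → 49 → 45 → 61 → 54 → 44 → 43 → 60 → 53; FIFO queue: [34, 45, 58, 44, 49, 33, 37, 30, 41]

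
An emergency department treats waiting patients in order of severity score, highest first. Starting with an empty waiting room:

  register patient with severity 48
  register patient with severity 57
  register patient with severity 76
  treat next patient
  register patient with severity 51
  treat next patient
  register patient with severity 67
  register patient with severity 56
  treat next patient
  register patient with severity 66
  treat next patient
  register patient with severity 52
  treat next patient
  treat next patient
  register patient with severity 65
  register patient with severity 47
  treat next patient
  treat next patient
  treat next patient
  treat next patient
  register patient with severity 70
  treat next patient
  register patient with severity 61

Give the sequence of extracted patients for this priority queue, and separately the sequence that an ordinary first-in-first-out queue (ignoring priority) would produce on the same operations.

priority queue: [76, 57, 67, 66, 56, 52, 65, 51, 48, 47, 70]; FIFO queue: [48, 57, 76, 51, 67, 56, 66, 52, 65, 47, 70]

insert 48 → {48}
insert 57 → {57, 48}
insert 76 → {76, 57, 48}
treat next patient → 76; now {57, 48}
insert 51 → {57, 51, 48}
treat next patient → 57; now {51, 48}
insert 67 → {67, 51, 48}
insert 56 → {67, 56, 51, 48}
treat next patient → 67; now {56, 51, 48}
insert 66 → {66, 56, 51, 48}
treat next patient → 66; now {56, 51, 48}
insert 52 → {56, 52, 51, 48}
treat next patient → 56; now {52, 51, 48}
treat next patient → 52; now {51, 48}
insert 65 → {65, 51, 48}
insert 47 → {65, 51, 48, 47}
treat next patient → 65; now {51, 48, 47}
treat next patient → 51; now {48, 47}
treat next patient → 48; now {47}
treat next patient → 47; now {}
insert 70 → {70}
treat next patient → 70; now {}
insert 61 → {61}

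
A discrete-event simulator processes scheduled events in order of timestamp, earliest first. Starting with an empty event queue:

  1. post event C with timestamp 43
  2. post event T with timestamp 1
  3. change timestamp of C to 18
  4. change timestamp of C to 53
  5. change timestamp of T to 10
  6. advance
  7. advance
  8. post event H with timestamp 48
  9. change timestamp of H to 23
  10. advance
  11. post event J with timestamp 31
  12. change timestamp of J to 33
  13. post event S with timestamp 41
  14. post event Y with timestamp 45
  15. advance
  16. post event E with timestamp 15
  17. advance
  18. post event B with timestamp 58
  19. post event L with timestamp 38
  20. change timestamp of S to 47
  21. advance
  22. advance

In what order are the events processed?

add C (timestamp 43) → {C:43}
add T (timestamp 1) → {T:1, C:43}
update C to timestamp 18 → {T:1, C:18}
update C to timestamp 53 → {T:1, C:53}
update T to timestamp 10 → {T:10, C:53}
advance → T; now {C:53}
advance → C; now {}
add H (timestamp 48) → {H:48}
update H to timestamp 23 → {H:23}
advance → H; now {}
add J (timestamp 31) → {J:31}
update J to timestamp 33 → {J:33}
add S (timestamp 41) → {J:33, S:41}
add Y (timestamp 45) → {J:33, S:41, Y:45}
advance → J; now {S:41, Y:45}
add E (timestamp 15) → {E:15, S:41, Y:45}
advance → E; now {S:41, Y:45}
add B (timestamp 58) → {S:41, Y:45, B:58}
add L (timestamp 38) → {L:38, S:41, Y:45, B:58}
update S to timestamp 47 → {L:38, Y:45, S:47, B:58}
advance → L; now {Y:45, S:47, B:58}
advance → Y; now {S:47, B:58}

[T, C, H, J, E, L, Y]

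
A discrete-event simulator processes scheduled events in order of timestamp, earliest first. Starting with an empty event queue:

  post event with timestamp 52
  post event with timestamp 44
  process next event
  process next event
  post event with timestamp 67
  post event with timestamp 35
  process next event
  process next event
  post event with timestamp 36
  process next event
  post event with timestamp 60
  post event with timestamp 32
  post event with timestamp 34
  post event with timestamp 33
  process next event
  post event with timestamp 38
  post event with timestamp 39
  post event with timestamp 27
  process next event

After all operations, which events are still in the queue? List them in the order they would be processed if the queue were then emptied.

33, 34, 38, 39, 60

insert 52 → {52}
insert 44 → {44, 52}
process next event → 44; now {52}
process next event → 52; now {}
insert 67 → {67}
insert 35 → {35, 67}
process next event → 35; now {67}
process next event → 67; now {}
insert 36 → {36}
process next event → 36; now {}
insert 60 → {60}
insert 32 → {32, 60}
insert 34 → {32, 34, 60}
insert 33 → {32, 33, 34, 60}
process next event → 32; now {33, 34, 60}
insert 38 → {33, 34, 38, 60}
insert 39 → {33, 34, 38, 39, 60}
insert 27 → {27, 33, 34, 38, 39, 60}
process next event → 27; now {33, 34, 38, 39, 60}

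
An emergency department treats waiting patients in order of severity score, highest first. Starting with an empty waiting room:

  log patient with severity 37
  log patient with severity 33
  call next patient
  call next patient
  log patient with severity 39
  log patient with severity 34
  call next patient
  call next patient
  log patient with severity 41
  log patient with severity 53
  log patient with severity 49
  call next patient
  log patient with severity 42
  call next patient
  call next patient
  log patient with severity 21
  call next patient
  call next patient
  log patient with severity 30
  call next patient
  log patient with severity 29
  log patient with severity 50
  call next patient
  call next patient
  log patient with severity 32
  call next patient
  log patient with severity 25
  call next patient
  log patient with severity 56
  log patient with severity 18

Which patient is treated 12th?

29

insert 37 → {37}
insert 33 → {37, 33}
call next patient → 37; now {33}
call next patient → 33; now {}
insert 39 → {39}
insert 34 → {39, 34}
call next patient → 39; now {34}
call next patient → 34; now {}
insert 41 → {41}
insert 53 → {53, 41}
insert 49 → {53, 49, 41}
call next patient → 53; now {49, 41}
insert 42 → {49, 42, 41}
call next patient → 49; now {42, 41}
call next patient → 42; now {41}
insert 21 → {41, 21}
call next patient → 41; now {21}
call next patient → 21; now {}
insert 30 → {30}
call next patient → 30; now {}
insert 29 → {29}
insert 50 → {50, 29}
call next patient → 50; now {29}
call next patient → 29; now {}
insert 32 → {32}
call next patient → 32; now {}
insert 25 → {25}
call next patient → 25; now {}
insert 56 → {56}
insert 18 → {56, 18}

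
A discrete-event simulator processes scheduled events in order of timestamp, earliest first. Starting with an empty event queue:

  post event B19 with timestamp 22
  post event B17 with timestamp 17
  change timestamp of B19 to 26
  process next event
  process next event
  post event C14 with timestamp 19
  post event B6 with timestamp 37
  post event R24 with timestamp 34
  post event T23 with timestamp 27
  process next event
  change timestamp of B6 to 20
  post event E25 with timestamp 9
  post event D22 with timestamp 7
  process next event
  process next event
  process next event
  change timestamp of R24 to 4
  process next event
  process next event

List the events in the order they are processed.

[B17, B19, C14, D22, E25, B6, R24, T23]

add B19 (timestamp 22) → {B19:22}
add B17 (timestamp 17) → {B17:17, B19:22}
update B19 to timestamp 26 → {B17:17, B19:26}
process next event → B17; now {B19:26}
process next event → B19; now {}
add C14 (timestamp 19) → {C14:19}
add B6 (timestamp 37) → {C14:19, B6:37}
add R24 (timestamp 34) → {C14:19, R24:34, B6:37}
add T23 (timestamp 27) → {C14:19, T23:27, R24:34, B6:37}
process next event → C14; now {T23:27, R24:34, B6:37}
update B6 to timestamp 20 → {B6:20, T23:27, R24:34}
add E25 (timestamp 9) → {E25:9, B6:20, T23:27, R24:34}
add D22 (timestamp 7) → {D22:7, E25:9, B6:20, T23:27, R24:34}
process next event → D22; now {E25:9, B6:20, T23:27, R24:34}
process next event → E25; now {B6:20, T23:27, R24:34}
process next event → B6; now {T23:27, R24:34}
update R24 to timestamp 4 → {R24:4, T23:27}
process next event → R24; now {T23:27}
process next event → T23; now {}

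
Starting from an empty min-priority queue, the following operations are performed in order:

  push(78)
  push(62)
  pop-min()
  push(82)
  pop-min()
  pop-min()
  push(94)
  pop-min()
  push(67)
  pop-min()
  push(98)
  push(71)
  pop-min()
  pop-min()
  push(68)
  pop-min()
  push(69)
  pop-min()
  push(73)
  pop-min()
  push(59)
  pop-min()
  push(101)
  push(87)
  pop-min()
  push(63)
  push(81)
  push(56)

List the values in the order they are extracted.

[62, 78, 82, 94, 67, 71, 98, 68, 69, 73, 59, 87]

insert 78 → {78}
insert 62 → {62, 78}
pop-min → 62; now {78}
insert 82 → {78, 82}
pop-min → 78; now {82}
pop-min → 82; now {}
insert 94 → {94}
pop-min → 94; now {}
insert 67 → {67}
pop-min → 67; now {}
insert 98 → {98}
insert 71 → {71, 98}
pop-min → 71; now {98}
pop-min → 98; now {}
insert 68 → {68}
pop-min → 68; now {}
insert 69 → {69}
pop-min → 69; now {}
insert 73 → {73}
pop-min → 73; now {}
insert 59 → {59}
pop-min → 59; now {}
insert 101 → {101}
insert 87 → {87, 101}
pop-min → 87; now {101}
insert 63 → {63, 101}
insert 81 → {63, 81, 101}
insert 56 → {56, 63, 81, 101}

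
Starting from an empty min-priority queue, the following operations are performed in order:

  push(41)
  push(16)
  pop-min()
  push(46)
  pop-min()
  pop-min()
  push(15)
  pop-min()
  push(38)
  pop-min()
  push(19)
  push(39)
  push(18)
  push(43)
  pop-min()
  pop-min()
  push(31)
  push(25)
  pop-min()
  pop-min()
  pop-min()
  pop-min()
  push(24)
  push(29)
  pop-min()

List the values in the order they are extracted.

insert 41 → {41}
insert 16 → {16, 41}
pop-min → 16; now {41}
insert 46 → {41, 46}
pop-min → 41; now {46}
pop-min → 46; now {}
insert 15 → {15}
pop-min → 15; now {}
insert 38 → {38}
pop-min → 38; now {}
insert 19 → {19}
insert 39 → {19, 39}
insert 18 → {18, 19, 39}
insert 43 → {18, 19, 39, 43}
pop-min → 18; now {19, 39, 43}
pop-min → 19; now {39, 43}
insert 31 → {31, 39, 43}
insert 25 → {25, 31, 39, 43}
pop-min → 25; now {31, 39, 43}
pop-min → 31; now {39, 43}
pop-min → 39; now {43}
pop-min → 43; now {}
insert 24 → {24}
insert 29 → {24, 29}
pop-min → 24; now {29}

16, 41, 46, 15, 38, 18, 19, 25, 31, 39, 43, 24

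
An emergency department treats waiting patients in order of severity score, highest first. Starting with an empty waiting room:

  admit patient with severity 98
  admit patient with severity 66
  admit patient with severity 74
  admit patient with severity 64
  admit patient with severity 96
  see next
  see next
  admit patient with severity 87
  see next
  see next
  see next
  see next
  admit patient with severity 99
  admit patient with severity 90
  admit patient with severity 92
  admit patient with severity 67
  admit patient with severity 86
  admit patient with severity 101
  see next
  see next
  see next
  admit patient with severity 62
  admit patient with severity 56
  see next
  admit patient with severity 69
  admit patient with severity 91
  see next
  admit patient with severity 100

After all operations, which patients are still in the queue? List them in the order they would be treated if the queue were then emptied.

insert 98 → {98}
insert 66 → {98, 66}
insert 74 → {98, 74, 66}
insert 64 → {98, 74, 66, 64}
insert 96 → {98, 96, 74, 66, 64}
see next → 98; now {96, 74, 66, 64}
see next → 96; now {74, 66, 64}
insert 87 → {87, 74, 66, 64}
see next → 87; now {74, 66, 64}
see next → 74; now {66, 64}
see next → 66; now {64}
see next → 64; now {}
insert 99 → {99}
insert 90 → {99, 90}
insert 92 → {99, 92, 90}
insert 67 → {99, 92, 90, 67}
insert 86 → {99, 92, 90, 86, 67}
insert 101 → {101, 99, 92, 90, 86, 67}
see next → 101; now {99, 92, 90, 86, 67}
see next → 99; now {92, 90, 86, 67}
see next → 92; now {90, 86, 67}
insert 62 → {90, 86, 67, 62}
insert 56 → {90, 86, 67, 62, 56}
see next → 90; now {86, 67, 62, 56}
insert 69 → {86, 69, 67, 62, 56}
insert 91 → {91, 86, 69, 67, 62, 56}
see next → 91; now {86, 69, 67, 62, 56}
insert 100 → {100, 86, 69, 67, 62, 56}

100, 86, 69, 67, 62, 56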